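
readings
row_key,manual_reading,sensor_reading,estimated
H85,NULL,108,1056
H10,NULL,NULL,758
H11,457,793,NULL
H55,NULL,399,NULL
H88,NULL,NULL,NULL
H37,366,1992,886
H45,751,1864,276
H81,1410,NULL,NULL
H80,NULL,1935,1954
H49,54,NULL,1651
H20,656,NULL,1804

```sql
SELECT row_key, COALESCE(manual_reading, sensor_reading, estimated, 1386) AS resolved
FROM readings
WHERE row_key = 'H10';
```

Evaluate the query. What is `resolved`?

758

row_key = H10: manual_reading=NULL, sensor_reading=NULL, estimated=758.
manual_reading=NULL, sensor_reading=NULL, estimated=758 → 758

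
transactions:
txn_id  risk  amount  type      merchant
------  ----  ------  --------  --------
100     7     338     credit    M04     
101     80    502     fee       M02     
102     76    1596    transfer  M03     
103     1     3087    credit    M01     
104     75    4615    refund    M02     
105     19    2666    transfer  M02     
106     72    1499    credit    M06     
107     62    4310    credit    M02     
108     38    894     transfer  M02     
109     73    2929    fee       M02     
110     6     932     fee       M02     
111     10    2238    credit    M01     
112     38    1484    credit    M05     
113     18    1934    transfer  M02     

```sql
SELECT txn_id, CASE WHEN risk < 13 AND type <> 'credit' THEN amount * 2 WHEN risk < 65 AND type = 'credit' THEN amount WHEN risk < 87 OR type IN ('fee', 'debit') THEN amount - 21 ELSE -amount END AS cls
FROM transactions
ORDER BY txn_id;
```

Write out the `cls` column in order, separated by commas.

txn_id=100: risk < 65 AND type = 'credit' → 338
txn_id=101: risk < 87 OR type IN ('fee', 'debit') → 481
txn_id=102: risk < 87 OR type IN ('fee', 'debit') → 1575
txn_id=103: risk < 65 AND type = 'credit' → 3087
txn_id=104: risk < 87 OR type IN ('fee', 'debit') → 4594
txn_id=105: risk < 87 OR type IN ('fee', 'debit') → 2645
txn_id=106: risk < 87 OR type IN ('fee', 'debit') → 1478
txn_id=107: risk < 65 AND type = 'credit' → 4310
txn_id=108: risk < 87 OR type IN ('fee', 'debit') → 873
txn_id=109: risk < 87 OR type IN ('fee', 'debit') → 2908
txn_id=110: risk < 13 AND type <> 'credit' → 1864
txn_id=111: risk < 65 AND type = 'credit' → 2238
txn_id=112: risk < 65 AND type = 'credit' → 1484
txn_id=113: risk < 87 OR type IN ('fee', 'debit') → 1913

338, 481, 1575, 3087, 4594, 2645, 1478, 4310, 873, 2908, 1864, 2238, 1484, 1913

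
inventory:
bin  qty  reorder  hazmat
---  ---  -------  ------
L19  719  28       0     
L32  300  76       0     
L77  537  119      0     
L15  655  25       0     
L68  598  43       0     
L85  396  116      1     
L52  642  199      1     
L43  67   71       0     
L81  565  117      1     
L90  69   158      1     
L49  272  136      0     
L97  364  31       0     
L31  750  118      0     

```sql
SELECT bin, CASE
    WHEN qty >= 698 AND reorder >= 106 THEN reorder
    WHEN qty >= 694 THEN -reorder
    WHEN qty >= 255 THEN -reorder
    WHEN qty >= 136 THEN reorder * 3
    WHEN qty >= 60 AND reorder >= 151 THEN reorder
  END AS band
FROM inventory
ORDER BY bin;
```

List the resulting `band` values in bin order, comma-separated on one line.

-25, -28, 118, -76, NULL, -136, -199, -43, -119, -117, -116, 158, -31

bin=L15: qty >= 255 → -25
bin=L19: qty >= 694 → -28
bin=L31: qty >= 698 AND reorder >= 106 → 118
bin=L32: qty >= 255 → -76
bin=L43: (no match → NULL) → NULL
bin=L49: qty >= 255 → -136
bin=L52: qty >= 255 → -199
bin=L68: qty >= 255 → -43
bin=L77: qty >= 255 → -119
bin=L81: qty >= 255 → -117
bin=L85: qty >= 255 → -116
bin=L90: qty >= 60 AND reorder >= 151 → 158
bin=L97: qty >= 255 → -31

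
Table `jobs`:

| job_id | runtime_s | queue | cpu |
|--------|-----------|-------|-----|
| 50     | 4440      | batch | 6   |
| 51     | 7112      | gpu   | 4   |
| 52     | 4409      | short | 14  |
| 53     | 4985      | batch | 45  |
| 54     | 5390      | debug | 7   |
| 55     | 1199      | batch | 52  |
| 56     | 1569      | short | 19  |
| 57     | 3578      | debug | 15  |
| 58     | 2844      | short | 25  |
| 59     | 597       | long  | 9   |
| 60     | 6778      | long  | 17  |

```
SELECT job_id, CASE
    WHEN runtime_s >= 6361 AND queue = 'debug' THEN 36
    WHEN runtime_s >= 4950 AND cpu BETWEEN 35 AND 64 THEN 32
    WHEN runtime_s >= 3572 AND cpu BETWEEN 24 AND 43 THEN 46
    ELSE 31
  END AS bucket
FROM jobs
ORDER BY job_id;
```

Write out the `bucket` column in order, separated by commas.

job_id=50: ELSE → 31
job_id=51: ELSE → 31
job_id=52: ELSE → 31
job_id=53: runtime_s >= 4950 AND cpu BETWEEN 35 AND 64 → 32
job_id=54: ELSE → 31
job_id=55: ELSE → 31
job_id=56: ELSE → 31
job_id=57: ELSE → 31
job_id=58: ELSE → 31
job_id=59: ELSE → 31
job_id=60: ELSE → 31

31, 31, 31, 32, 31, 31, 31, 31, 31, 31, 31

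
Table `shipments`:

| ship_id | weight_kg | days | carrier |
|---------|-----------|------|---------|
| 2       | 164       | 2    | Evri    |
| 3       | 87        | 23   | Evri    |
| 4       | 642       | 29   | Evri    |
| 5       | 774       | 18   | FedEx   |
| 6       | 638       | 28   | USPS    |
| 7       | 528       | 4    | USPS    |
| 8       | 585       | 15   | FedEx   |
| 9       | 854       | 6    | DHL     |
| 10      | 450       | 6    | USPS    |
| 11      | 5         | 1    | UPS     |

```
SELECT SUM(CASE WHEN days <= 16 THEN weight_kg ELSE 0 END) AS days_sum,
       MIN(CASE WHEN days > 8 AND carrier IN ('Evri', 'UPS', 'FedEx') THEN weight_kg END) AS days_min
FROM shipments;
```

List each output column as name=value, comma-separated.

days_sum=2586, days_min=87

[days_sum: days <= 16]
ship_id=2: ✓ → 164
ship_id=3: ✗
ship_id=4: ✗
ship_id=5: ✗
ship_id=6: ✗
ship_id=7: ✓ → 528
ship_id=8: ✓ → 585
ship_id=9: ✓ → 854
ship_id=10: ✓ → 450
ship_id=11: ✓ → 5
days_sum = 164 + 528 + 585 + 854 + 450 + 5 = 2586
—
[days_min: days > 8 AND carrier IN ('Evri', 'UPS', 'FedEx')]
ship_id=2: ✗
ship_id=3: ✓ → 87
ship_id=4: ✓ → 642
ship_id=5: ✓ → 774
ship_id=6: ✗
ship_id=7: ✗
ship_id=8: ✓ → 585
ship_id=9: ✗
ship_id=10: ✗
ship_id=11: ✗
days_min = MIN(87, 642, 774, 585) = 87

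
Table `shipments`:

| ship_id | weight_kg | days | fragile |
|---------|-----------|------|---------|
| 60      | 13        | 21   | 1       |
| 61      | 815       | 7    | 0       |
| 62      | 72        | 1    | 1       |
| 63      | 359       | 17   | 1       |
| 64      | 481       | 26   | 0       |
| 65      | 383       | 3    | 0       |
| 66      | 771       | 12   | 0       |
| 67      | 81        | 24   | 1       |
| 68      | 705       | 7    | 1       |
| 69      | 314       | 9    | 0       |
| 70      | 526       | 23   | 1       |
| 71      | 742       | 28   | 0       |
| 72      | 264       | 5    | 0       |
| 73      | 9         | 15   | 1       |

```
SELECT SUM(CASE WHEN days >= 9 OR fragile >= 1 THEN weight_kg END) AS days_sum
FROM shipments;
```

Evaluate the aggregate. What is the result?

ship_id=60: ✓ → 13
ship_id=61: ✗
ship_id=62: ✓ → 72
ship_id=63: ✓ → 359
ship_id=64: ✓ → 481
ship_id=65: ✗
ship_id=66: ✓ → 771
ship_id=67: ✓ → 81
ship_id=68: ✓ → 705
ship_id=69: ✓ → 314
ship_id=70: ✓ → 526
ship_id=71: ✓ → 742
ship_id=72: ✗
ship_id=73: ✓ → 9
days_sum = 13 + 72 + 359 + 481 + 771 + 81 + 705 + 314 + 526 + 742 + 9 = 4073

4073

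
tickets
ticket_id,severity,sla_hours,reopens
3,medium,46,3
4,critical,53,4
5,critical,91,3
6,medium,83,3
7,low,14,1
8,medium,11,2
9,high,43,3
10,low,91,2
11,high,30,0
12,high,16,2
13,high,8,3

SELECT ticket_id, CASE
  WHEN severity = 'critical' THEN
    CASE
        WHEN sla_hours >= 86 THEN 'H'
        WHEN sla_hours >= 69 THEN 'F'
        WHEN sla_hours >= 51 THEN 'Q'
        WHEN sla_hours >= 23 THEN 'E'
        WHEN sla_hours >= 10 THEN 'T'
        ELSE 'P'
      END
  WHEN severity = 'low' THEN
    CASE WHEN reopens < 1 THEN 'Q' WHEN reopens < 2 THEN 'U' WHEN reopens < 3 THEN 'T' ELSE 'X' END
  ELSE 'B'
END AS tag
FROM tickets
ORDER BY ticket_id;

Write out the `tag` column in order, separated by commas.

B, Q, H, B, U, B, B, T, B, B, B

ticket_id=3: severity='medium' → outer ELSE → B
ticket_id=4: severity='critical' → inner[sla_hours >= 51] → Q
ticket_id=5: severity='critical' → inner[sla_hours >= 86] → H
ticket_id=6: severity='medium' → outer ELSE → B
ticket_id=7: severity='low' → inner[reopens < 2] → U
ticket_id=8: severity='medium' → outer ELSE → B
ticket_id=9: severity='high' → outer ELSE → B
ticket_id=10: severity='low' → inner[reopens < 3] → T
ticket_id=11: severity='high' → outer ELSE → B
ticket_id=12: severity='high' → outer ELSE → B
ticket_id=13: severity='high' → outer ELSE → B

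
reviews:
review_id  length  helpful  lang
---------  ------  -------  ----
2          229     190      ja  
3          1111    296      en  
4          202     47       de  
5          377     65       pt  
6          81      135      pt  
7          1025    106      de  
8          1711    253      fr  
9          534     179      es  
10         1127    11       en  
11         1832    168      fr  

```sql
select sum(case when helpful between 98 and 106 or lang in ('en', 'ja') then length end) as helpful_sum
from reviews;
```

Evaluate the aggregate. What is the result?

review_id=2: ✓ → 229
review_id=3: ✓ → 1111
review_id=4: ✗
review_id=5: ✗
review_id=6: ✗
review_id=7: ✓ → 1025
review_id=8: ✗
review_id=9: ✗
review_id=10: ✓ → 1127
review_id=11: ✗
helpful_sum = 229 + 1111 + 1025 + 1127 = 3492

3492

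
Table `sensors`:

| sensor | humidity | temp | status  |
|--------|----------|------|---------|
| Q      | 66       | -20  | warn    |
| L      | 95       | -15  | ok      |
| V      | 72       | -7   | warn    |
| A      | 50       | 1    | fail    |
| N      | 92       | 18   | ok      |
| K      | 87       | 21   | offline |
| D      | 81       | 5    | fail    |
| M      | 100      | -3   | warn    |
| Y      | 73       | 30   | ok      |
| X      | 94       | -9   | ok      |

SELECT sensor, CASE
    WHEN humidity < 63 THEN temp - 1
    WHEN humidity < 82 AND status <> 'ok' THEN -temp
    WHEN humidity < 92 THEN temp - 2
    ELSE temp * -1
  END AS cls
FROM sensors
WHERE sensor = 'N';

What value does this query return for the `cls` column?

-18

sensor = N: humidity=92, temp=18, status=ok.
humidity < 63 → false
humidity < 82 AND status <> 'ok' → false
humidity < 92 → false
No prior WHEN matched → ELSE → -18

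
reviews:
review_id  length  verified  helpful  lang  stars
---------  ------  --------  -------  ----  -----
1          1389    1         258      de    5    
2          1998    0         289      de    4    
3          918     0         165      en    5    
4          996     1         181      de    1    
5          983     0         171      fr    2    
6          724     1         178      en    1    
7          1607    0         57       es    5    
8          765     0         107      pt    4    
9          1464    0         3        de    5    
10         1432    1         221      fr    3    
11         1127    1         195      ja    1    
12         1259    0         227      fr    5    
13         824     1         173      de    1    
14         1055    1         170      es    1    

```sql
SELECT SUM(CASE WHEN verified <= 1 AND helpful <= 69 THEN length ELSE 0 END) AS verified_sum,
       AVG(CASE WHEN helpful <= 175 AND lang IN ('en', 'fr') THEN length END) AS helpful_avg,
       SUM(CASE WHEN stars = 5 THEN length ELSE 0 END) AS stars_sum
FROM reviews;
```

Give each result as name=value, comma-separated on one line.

[verified_sum: verified <= 1 AND helpful <= 69]
review_id=1: ✗
review_id=2: ✗
review_id=3: ✗
review_id=4: ✗
review_id=5: ✗
review_id=6: ✗
review_id=7: ✓ → 1607
review_id=8: ✗
review_id=9: ✓ → 1464
review_id=10: ✗
review_id=11: ✗
review_id=12: ✗
review_id=13: ✗
review_id=14: ✗
verified_sum = 1607 + 1464 = 3071
—
[helpful_avg: helpful <= 175 AND lang IN ('en', 'fr')]
review_id=1: ✗
review_id=2: ✗
review_id=3: ✓ → 918
review_id=4: ✗
review_id=5: ✓ → 983
review_id=6: ✗
review_id=7: ✗
review_id=8: ✗
review_id=9: ✗
review_id=10: ✗
review_id=11: ✗
review_id=12: ✗
review_id=13: ✗
review_id=14: ✗
helpful_avg = (918 + 983) / 2 = 950.5
—
[stars_sum: stars = 5]
review_id=1: ✓ → 1389
review_id=2: ✗
review_id=3: ✓ → 918
review_id=4: ✗
review_id=5: ✗
review_id=6: ✗
review_id=7: ✓ → 1607
review_id=8: ✗
review_id=9: ✓ → 1464
review_id=10: ✗
review_id=11: ✗
review_id=12: ✓ → 1259
review_id=13: ✗
review_id=14: ✗
stars_sum = 1389 + 918 + 1607 + 1464 + 1259 = 6637

verified_sum=3071, helpful_avg=950.5, stars_sum=6637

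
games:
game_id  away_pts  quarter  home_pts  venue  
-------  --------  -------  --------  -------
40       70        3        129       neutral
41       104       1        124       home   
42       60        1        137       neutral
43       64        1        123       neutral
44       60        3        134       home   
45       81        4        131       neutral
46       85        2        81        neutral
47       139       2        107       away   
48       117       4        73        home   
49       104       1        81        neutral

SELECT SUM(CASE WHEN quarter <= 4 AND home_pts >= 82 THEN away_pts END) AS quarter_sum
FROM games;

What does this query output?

game_id=40: ✓ → 70
game_id=41: ✓ → 104
game_id=42: ✓ → 60
game_id=43: ✓ → 64
game_id=44: ✓ → 60
game_id=45: ✓ → 81
game_id=46: ✗
game_id=47: ✓ → 139
game_id=48: ✗
game_id=49: ✗
quarter_sum = 70 + 104 + 60 + 64 + 60 + 81 + 139 = 578

578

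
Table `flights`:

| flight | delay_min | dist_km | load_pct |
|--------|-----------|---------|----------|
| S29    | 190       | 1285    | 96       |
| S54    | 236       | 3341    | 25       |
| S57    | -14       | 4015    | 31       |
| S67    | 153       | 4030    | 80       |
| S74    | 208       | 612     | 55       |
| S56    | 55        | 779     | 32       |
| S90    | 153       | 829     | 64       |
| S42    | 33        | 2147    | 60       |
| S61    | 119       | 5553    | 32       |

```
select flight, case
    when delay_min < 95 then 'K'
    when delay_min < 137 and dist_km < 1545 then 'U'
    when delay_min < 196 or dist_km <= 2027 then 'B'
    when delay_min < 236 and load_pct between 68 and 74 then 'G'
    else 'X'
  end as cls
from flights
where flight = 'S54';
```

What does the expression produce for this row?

X

flight = S54: delay_min=236, dist_km=3341, load_pct=25.
delay_min < 95 → false
delay_min < 137 and dist_km < 1545 → false
delay_min < 196 or dist_km <= 2027 → false
delay_min < 236 and load_pct between 68 and 74 → false
No prior WHEN matched → ELSE → X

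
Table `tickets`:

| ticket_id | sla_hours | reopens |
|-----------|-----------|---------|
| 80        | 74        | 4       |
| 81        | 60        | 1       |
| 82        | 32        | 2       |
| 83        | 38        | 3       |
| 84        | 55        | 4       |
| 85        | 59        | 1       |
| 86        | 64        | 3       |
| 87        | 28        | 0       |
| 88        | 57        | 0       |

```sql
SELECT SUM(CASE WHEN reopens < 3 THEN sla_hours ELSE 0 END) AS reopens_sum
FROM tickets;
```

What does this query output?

236

ticket_id=80: ✗
ticket_id=81: ✓ → 60
ticket_id=82: ✓ → 32
ticket_id=83: ✗
ticket_id=84: ✗
ticket_id=85: ✓ → 59
ticket_id=86: ✗
ticket_id=87: ✓ → 28
ticket_id=88: ✓ → 57
reopens_sum = 60 + 32 + 59 + 28 + 57 = 236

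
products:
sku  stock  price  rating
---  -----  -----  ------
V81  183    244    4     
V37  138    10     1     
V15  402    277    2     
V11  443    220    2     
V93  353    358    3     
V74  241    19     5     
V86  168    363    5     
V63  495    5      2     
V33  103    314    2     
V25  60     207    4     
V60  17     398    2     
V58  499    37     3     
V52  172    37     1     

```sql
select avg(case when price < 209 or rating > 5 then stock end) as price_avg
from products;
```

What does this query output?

267.5

sku=V81: ✗
sku=V37: ✓ → 138
sku=V15: ✗
sku=V11: ✗
sku=V93: ✗
sku=V74: ✓ → 241
sku=V86: ✗
sku=V63: ✓ → 495
sku=V33: ✗
sku=V25: ✓ → 60
sku=V60: ✗
sku=V58: ✓ → 499
sku=V52: ✓ → 172
price_avg = (138 + 241 + 495 + 60 + 499 + 172) / 6 = 267.5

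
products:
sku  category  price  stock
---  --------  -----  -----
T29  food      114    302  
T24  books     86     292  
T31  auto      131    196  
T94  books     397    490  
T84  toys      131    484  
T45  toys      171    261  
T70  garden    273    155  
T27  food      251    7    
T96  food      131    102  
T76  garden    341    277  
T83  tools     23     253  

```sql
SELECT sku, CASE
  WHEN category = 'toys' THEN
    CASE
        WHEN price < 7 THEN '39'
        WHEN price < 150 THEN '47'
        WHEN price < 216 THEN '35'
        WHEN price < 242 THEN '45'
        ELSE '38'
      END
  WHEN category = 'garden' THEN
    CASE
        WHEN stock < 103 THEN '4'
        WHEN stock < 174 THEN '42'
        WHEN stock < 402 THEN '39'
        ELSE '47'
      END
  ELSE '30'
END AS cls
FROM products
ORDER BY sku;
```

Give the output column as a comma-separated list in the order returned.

30, 30, 30, 30, 35, 42, 39, 30, 47, 30, 30

sku=T24: category='books' → outer ELSE → 30
sku=T27: category='food' → outer ELSE → 30
sku=T29: category='food' → outer ELSE → 30
sku=T31: category='auto' → outer ELSE → 30
sku=T45: category='toys' → inner[price < 216] → 35
sku=T70: category='garden' → inner[stock < 174] → 42
sku=T76: category='garden' → inner[stock < 402] → 39
sku=T83: category='tools' → outer ELSE → 30
sku=T84: category='toys' → inner[price < 150] → 47
sku=T94: category='books' → outer ELSE → 30
sku=T96: category='food' → outer ELSE → 30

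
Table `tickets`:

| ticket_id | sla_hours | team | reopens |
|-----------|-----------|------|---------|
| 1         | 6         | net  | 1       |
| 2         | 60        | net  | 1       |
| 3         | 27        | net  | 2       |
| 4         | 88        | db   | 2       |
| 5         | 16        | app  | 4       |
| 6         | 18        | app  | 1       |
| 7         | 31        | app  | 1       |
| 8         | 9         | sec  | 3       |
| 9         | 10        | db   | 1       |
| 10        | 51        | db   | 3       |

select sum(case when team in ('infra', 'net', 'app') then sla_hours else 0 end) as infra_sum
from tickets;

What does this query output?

158

ticket_id=1: ✓ → 6
ticket_id=2: ✓ → 60
ticket_id=3: ✓ → 27
ticket_id=4: ✗
ticket_id=5: ✓ → 16
ticket_id=6: ✓ → 18
ticket_id=7: ✓ → 31
ticket_id=8: ✗
ticket_id=9: ✗
ticket_id=10: ✗
infra_sum = 6 + 60 + 27 + 16 + 18 + 31 = 158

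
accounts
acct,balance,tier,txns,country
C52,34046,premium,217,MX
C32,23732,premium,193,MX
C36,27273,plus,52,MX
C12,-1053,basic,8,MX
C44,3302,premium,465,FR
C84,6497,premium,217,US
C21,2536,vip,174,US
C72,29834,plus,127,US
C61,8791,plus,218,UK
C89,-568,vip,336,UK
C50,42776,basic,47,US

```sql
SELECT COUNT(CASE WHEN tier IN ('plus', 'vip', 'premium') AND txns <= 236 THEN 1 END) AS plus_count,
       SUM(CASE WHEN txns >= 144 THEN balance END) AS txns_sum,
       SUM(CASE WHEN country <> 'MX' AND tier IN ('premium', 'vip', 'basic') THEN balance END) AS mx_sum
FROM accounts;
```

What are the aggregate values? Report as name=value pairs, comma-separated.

plus_count=7, txns_sum=78336, mx_sum=54543

[plus_count: tier IN ('plus', 'vip', 'premium') AND txns <= 236]
acct=C52: ✓ → 1
acct=C32: ✓ → 1
acct=C36: ✓ → 1
acct=C12: ✗
acct=C44: ✗
acct=C84: ✓ → 1
acct=C21: ✓ → 1
acct=C72: ✓ → 1
acct=C61: ✓ → 1
acct=C89: ✗
acct=C50: ✗
plus_count = COUNT(1, 1, 1, 1, 1, 1, 1) = 7
—
[txns_sum: txns >= 144]
acct=C52: ✓ → 34046
acct=C32: ✓ → 23732
acct=C36: ✗
acct=C12: ✗
acct=C44: ✓ → 3302
acct=C84: ✓ → 6497
acct=C21: ✓ → 2536
acct=C72: ✗
acct=C61: ✓ → 8791
acct=C89: ✓ → -568
acct=C50: ✗
txns_sum = 34046 + 23732 + 3302 + 6497 + 2536 + 8791 + -568 = 78336
—
[mx_sum: country <> 'MX' AND tier IN ('premium', 'vip', 'basic')]
acct=C52: ✗
acct=C32: ✗
acct=C36: ✗
acct=C12: ✗
acct=C44: ✓ → 3302
acct=C84: ✓ → 6497
acct=C21: ✓ → 2536
acct=C72: ✗
acct=C61: ✗
acct=C89: ✓ → -568
acct=C50: ✓ → 42776
mx_sum = 3302 + 6497 + 2536 + -568 + 42776 = 54543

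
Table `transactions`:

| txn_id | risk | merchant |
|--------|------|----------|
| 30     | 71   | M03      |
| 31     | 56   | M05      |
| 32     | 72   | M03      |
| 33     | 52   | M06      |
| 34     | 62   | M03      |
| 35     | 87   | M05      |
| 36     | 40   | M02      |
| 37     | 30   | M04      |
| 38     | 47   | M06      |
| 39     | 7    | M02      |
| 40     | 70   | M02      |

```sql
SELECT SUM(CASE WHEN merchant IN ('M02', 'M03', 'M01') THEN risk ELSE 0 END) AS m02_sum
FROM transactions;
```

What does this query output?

322

txn_id=30: ✓ → 71
txn_id=31: ✗
txn_id=32: ✓ → 72
txn_id=33: ✗
txn_id=34: ✓ → 62
txn_id=35: ✗
txn_id=36: ✓ → 40
txn_id=37: ✗
txn_id=38: ✗
txn_id=39: ✓ → 7
txn_id=40: ✓ → 70
m02_sum = 71 + 72 + 62 + 40 + 7 + 70 = 322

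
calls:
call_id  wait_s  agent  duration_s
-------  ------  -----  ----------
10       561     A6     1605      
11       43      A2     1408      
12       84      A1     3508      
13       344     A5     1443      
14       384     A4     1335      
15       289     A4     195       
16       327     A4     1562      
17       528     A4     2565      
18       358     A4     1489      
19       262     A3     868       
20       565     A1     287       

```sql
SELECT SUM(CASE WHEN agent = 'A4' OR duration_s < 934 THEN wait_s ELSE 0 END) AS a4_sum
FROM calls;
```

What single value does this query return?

call_id=10: ✗
call_id=11: ✗
call_id=12: ✗
call_id=13: ✗
call_id=14: ✓ → 384
call_id=15: ✓ → 289
call_id=16: ✓ → 327
call_id=17: ✓ → 528
call_id=18: ✓ → 358
call_id=19: ✓ → 262
call_id=20: ✓ → 565
a4_sum = 384 + 289 + 327 + 528 + 358 + 262 + 565 = 2713

2713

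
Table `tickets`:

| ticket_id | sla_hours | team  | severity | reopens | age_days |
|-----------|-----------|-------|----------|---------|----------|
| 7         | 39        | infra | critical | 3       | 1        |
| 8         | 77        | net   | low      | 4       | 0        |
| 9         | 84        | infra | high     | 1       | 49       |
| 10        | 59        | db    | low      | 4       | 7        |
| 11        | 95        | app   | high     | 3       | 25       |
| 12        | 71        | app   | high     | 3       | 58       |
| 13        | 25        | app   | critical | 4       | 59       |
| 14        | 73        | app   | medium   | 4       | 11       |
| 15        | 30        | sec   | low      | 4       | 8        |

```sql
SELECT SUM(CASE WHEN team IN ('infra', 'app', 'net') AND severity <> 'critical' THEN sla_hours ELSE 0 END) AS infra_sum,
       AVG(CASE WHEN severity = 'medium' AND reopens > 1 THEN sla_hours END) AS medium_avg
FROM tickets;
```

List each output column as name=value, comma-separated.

infra_sum=400, medium_avg=73

[infra_sum: team IN ('infra', 'app', 'net') AND severity <> 'critical']
ticket_id=7: ✗
ticket_id=8: ✓ → 77
ticket_id=9: ✓ → 84
ticket_id=10: ✗
ticket_id=11: ✓ → 95
ticket_id=12: ✓ → 71
ticket_id=13: ✗
ticket_id=14: ✓ → 73
ticket_id=15: ✗
infra_sum = 77 + 84 + 95 + 71 + 73 = 400
—
[medium_avg: severity = 'medium' AND reopens > 1]
ticket_id=7: ✗
ticket_id=8: ✗
ticket_id=9: ✗
ticket_id=10: ✗
ticket_id=11: ✗
ticket_id=12: ✗
ticket_id=13: ✗
ticket_id=14: ✓ → 73
ticket_id=15: ✗
medium_avg = 73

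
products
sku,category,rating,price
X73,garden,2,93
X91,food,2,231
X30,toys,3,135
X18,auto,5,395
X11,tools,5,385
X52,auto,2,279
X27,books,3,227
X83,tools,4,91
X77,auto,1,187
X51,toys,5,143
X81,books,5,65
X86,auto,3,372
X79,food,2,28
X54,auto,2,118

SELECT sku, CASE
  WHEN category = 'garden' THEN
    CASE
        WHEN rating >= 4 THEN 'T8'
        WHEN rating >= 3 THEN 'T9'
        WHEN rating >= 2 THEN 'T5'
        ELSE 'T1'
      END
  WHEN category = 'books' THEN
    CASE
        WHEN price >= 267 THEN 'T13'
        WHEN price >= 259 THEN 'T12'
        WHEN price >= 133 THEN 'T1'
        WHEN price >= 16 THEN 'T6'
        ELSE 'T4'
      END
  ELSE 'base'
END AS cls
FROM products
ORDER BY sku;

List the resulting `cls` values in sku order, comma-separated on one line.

base, base, T1, base, base, base, base, T5, base, base, T6, base, base, base

sku=X11: category='tools' → outer ELSE → base
sku=X18: category='auto' → outer ELSE → base
sku=X27: category='books' → inner[price >= 133] → T1
sku=X30: category='toys' → outer ELSE → base
sku=X51: category='toys' → outer ELSE → base
sku=X52: category='auto' → outer ELSE → base
sku=X54: category='auto' → outer ELSE → base
sku=X73: category='garden' → inner[rating >= 2] → T5
sku=X77: category='auto' → outer ELSE → base
sku=X79: category='food' → outer ELSE → base
sku=X81: category='books' → inner[price >= 16] → T6
sku=X83: category='tools' → outer ELSE → base
sku=X86: category='auto' → outer ELSE → base
sku=X91: category='food' → outer ELSE → base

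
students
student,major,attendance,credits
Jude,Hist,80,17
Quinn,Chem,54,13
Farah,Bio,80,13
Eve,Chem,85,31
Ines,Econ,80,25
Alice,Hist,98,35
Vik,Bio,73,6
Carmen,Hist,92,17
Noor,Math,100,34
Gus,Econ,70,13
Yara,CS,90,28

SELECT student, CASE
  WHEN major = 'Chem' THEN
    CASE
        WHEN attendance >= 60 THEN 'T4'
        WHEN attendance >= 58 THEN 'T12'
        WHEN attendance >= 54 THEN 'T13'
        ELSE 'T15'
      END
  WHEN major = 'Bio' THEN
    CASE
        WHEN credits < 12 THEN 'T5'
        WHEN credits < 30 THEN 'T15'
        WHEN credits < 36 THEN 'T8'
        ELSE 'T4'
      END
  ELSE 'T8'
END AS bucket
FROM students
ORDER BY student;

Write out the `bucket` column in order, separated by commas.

student=Alice: major='Hist' → outer ELSE → T8
student=Carmen: major='Hist' → outer ELSE → T8
student=Eve: major='Chem' → inner[attendance >= 60] → T4
student=Farah: major='Bio' → inner[credits < 30] → T15
student=Gus: major='Econ' → outer ELSE → T8
student=Ines: major='Econ' → outer ELSE → T8
student=Jude: major='Hist' → outer ELSE → T8
student=Noor: major='Math' → outer ELSE → T8
student=Quinn: major='Chem' → inner[attendance >= 54] → T13
student=Vik: major='Bio' → inner[credits < 12] → T5
student=Yara: major='CS' → outer ELSE → T8

T8, T8, T4, T15, T8, T8, T8, T8, T13, T5, T8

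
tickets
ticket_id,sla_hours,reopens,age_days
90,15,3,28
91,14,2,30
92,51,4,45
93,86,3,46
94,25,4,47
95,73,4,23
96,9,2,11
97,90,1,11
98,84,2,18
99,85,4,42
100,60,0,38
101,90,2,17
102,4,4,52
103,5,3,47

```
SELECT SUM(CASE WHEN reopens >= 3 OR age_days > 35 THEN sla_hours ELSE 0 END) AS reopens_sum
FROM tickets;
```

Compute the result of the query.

404

ticket_id=90: ✓ → 15
ticket_id=91: ✗
ticket_id=92: ✓ → 51
ticket_id=93: ✓ → 86
ticket_id=94: ✓ → 25
ticket_id=95: ✓ → 73
ticket_id=96: ✗
ticket_id=97: ✗
ticket_id=98: ✗
ticket_id=99: ✓ → 85
ticket_id=100: ✓ → 60
ticket_id=101: ✗
ticket_id=102: ✓ → 4
ticket_id=103: ✓ → 5
reopens_sum = 15 + 51 + 86 + 25 + 73 + 85 + 60 + 4 + 5 = 404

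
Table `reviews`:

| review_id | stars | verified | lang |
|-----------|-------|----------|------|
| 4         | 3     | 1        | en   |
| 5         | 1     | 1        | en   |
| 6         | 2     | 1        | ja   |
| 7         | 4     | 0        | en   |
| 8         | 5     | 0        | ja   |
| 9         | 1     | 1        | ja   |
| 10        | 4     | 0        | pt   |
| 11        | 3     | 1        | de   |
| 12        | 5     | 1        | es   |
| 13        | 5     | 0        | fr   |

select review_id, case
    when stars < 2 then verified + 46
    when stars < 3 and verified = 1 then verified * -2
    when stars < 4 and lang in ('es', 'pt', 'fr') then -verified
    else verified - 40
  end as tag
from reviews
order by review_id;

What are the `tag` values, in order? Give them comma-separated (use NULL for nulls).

-39, 47, -2, -40, -40, 47, -40, -39, -39, -40

review_id=4: ELSE → -39
review_id=5: stars < 2 → 47
review_id=6: stars < 3 and verified = 1 → -2
review_id=7: ELSE → -40
review_id=8: ELSE → -40
review_id=9: stars < 2 → 47
review_id=10: ELSE → -40
review_id=11: ELSE → -39
review_id=12: ELSE → -39
review_id=13: ELSE → -40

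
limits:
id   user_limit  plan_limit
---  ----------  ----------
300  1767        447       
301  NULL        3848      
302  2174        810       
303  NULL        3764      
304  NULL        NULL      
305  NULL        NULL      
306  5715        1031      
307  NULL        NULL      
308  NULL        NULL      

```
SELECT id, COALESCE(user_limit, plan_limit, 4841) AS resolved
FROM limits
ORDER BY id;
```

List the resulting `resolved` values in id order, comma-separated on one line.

id=300: user_limit=1767 → 1767
id=301: user_limit=NULL, plan_limit=3848 → 3848
id=302: user_limit=2174 → 2174
id=303: user_limit=NULL, plan_limit=3764 → 3764
id=304: user_limit=NULL, plan_limit=NULL, → literal 4841 → 4841
id=305: user_limit=NULL, plan_limit=NULL, → literal 4841 → 4841
id=306: user_limit=5715 → 5715
id=307: user_limit=NULL, plan_limit=NULL, → literal 4841 → 4841
id=308: user_limit=NULL, plan_limit=NULL, → literal 4841 → 4841

1767, 3848, 2174, 3764, 4841, 4841, 5715, 4841, 4841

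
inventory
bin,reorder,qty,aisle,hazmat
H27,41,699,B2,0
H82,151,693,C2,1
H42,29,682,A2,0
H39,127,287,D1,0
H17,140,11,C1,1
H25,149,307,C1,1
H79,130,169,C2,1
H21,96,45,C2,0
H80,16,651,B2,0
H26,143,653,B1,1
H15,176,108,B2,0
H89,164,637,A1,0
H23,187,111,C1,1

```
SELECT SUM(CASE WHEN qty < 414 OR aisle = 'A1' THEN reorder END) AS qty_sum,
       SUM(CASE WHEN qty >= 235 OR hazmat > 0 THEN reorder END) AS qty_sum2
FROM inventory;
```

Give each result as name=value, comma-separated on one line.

qty_sum=1169, qty_sum2=1277

[qty_sum: qty < 414 OR aisle = 'A1']
bin=H27: ✗
bin=H82: ✗
bin=H42: ✗
bin=H39: ✓ → 127
bin=H17: ✓ → 140
bin=H25: ✓ → 149
bin=H79: ✓ → 130
bin=H21: ✓ → 96
bin=H80: ✗
bin=H26: ✗
bin=H15: ✓ → 176
bin=H89: ✓ → 164
bin=H23: ✓ → 187
qty_sum = 127 + 140 + 149 + 130 + 96 + 176 + 164 + 187 = 1169
—
[qty_sum2: qty >= 235 OR hazmat > 0]
bin=H27: ✓ → 41
bin=H82: ✓ → 151
bin=H42: ✓ → 29
bin=H39: ✓ → 127
bin=H17: ✓ → 140
bin=H25: ✓ → 149
bin=H79: ✓ → 130
bin=H21: ✗
bin=H80: ✓ → 16
bin=H26: ✓ → 143
bin=H15: ✗
bin=H89: ✓ → 164
bin=H23: ✓ → 187
qty_sum2 = 41 + 151 + 29 + 127 + 140 + 149 + 130 + 16 + 143 + 164 + 187 = 1277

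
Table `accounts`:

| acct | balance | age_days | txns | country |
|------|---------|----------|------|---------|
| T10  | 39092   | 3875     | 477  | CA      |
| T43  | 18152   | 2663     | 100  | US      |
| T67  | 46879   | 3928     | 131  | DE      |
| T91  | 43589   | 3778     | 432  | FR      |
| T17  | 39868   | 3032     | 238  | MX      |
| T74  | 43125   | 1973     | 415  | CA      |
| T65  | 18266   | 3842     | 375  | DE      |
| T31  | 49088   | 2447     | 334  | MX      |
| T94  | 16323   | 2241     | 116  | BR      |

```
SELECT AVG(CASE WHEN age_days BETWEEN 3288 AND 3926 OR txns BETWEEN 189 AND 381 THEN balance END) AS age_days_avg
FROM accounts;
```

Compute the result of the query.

acct=T10: ✓ → 39092
acct=T43: ✗
acct=T67: ✗
acct=T91: ✓ → 43589
acct=T17: ✓ → 39868
acct=T74: ✗
acct=T65: ✓ → 18266
acct=T31: ✓ → 49088
acct=T94: ✗
age_days_avg = (39092 + 43589 + 39868 + 18266 + 49088) / 5 = 37980.6

37980.6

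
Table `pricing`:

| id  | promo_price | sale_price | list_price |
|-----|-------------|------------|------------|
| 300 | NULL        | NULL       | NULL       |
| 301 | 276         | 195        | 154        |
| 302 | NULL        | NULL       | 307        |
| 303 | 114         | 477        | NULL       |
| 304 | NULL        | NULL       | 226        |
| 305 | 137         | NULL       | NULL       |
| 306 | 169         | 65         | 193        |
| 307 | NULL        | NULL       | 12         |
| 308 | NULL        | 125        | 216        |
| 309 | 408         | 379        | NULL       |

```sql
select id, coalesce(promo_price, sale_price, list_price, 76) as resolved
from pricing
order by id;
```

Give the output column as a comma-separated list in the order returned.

76, 276, 307, 114, 226, 137, 169, 12, 125, 408

id=300: promo_price=NULL, sale_price=NULL, list_price=NULL, → literal 76 → 76
id=301: promo_price=276 → 276
id=302: promo_price=NULL, sale_price=NULL, list_price=307 → 307
id=303: promo_price=114 → 114
id=304: promo_price=NULL, sale_price=NULL, list_price=226 → 226
id=305: promo_price=137 → 137
id=306: promo_price=169 → 169
id=307: promo_price=NULL, sale_price=NULL, list_price=12 → 12
id=308: promo_price=NULL, sale_price=125 → 125
id=309: promo_price=408 → 408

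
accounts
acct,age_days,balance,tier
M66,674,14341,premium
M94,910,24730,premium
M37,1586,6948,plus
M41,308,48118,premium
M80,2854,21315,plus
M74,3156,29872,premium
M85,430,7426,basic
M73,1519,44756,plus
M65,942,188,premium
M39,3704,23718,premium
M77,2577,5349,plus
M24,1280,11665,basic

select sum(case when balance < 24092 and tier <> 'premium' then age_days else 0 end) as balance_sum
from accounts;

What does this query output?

8727

acct=M66: ✗
acct=M94: ✗
acct=M37: ✓ → 1586
acct=M41: ✗
acct=M80: ✓ → 2854
acct=M74: ✗
acct=M85: ✓ → 430
acct=M73: ✗
acct=M65: ✗
acct=M39: ✗
acct=M77: ✓ → 2577
acct=M24: ✓ → 1280
balance_sum = 1586 + 2854 + 430 + 2577 + 1280 = 8727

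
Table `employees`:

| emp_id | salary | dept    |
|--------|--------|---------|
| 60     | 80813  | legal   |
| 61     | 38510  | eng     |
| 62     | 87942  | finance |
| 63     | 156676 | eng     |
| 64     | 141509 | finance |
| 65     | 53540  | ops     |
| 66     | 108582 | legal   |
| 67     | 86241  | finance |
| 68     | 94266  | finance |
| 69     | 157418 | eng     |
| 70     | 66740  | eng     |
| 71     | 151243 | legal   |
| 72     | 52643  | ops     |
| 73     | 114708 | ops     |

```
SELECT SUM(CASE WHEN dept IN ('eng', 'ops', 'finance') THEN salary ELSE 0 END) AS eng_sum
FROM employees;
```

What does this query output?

emp_id=60: ✗
emp_id=61: ✓ → 38510
emp_id=62: ✓ → 87942
emp_id=63: ✓ → 156676
emp_id=64: ✓ → 141509
emp_id=65: ✓ → 53540
emp_id=66: ✗
emp_id=67: ✓ → 86241
emp_id=68: ✓ → 94266
emp_id=69: ✓ → 157418
emp_id=70: ✓ → 66740
emp_id=71: ✗
emp_id=72: ✓ → 52643
emp_id=73: ✓ → 114708
eng_sum = 38510 + 87942 + 156676 + 141509 + 53540 + 86241 + 94266 + 157418 + 66740 + 52643 + 114708 = 1050193

1050193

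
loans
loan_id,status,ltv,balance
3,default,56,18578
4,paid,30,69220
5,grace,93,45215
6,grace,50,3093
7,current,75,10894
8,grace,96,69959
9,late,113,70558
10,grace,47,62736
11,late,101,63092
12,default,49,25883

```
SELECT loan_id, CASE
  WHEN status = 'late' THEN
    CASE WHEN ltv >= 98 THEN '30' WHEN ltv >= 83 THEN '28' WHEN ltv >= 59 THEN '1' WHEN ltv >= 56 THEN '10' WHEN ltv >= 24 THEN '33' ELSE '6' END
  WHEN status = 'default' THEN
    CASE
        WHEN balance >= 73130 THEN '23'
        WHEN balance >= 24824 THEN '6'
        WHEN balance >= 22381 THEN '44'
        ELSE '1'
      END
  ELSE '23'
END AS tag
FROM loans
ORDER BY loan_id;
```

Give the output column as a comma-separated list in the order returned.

1, 23, 23, 23, 23, 23, 30, 23, 30, 6

loan_id=3: status='default' → inner[ELSE] → 1
loan_id=4: status='paid' → outer ELSE → 23
loan_id=5: status='grace' → outer ELSE → 23
loan_id=6: status='grace' → outer ELSE → 23
loan_id=7: status='current' → outer ELSE → 23
loan_id=8: status='grace' → outer ELSE → 23
loan_id=9: status='late' → inner[ltv >= 98] → 30
loan_id=10: status='grace' → outer ELSE → 23
loan_id=11: status='late' → inner[ltv >= 98] → 30
loan_id=12: status='default' → inner[balance >= 24824] → 6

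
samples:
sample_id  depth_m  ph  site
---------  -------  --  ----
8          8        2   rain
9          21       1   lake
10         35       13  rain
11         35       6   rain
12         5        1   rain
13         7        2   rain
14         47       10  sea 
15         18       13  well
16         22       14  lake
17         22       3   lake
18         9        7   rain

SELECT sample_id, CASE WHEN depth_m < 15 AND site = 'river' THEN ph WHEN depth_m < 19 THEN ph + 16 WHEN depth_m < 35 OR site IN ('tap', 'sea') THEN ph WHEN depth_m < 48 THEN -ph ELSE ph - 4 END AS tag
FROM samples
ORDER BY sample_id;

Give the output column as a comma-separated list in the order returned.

18, 1, -13, -6, 17, 18, 10, 29, 14, 3, 23

sample_id=8: depth_m < 19 → 18
sample_id=9: depth_m < 35 OR site IN ('tap', 'sea') → 1
sample_id=10: depth_m < 48 → -13
sample_id=11: depth_m < 48 → -6
sample_id=12: depth_m < 19 → 17
sample_id=13: depth_m < 19 → 18
sample_id=14: depth_m < 35 OR site IN ('tap', 'sea') → 10
sample_id=15: depth_m < 19 → 29
sample_id=16: depth_m < 35 OR site IN ('tap', 'sea') → 14
sample_id=17: depth_m < 35 OR site IN ('tap', 'sea') → 3
sample_id=18: depth_m < 19 → 23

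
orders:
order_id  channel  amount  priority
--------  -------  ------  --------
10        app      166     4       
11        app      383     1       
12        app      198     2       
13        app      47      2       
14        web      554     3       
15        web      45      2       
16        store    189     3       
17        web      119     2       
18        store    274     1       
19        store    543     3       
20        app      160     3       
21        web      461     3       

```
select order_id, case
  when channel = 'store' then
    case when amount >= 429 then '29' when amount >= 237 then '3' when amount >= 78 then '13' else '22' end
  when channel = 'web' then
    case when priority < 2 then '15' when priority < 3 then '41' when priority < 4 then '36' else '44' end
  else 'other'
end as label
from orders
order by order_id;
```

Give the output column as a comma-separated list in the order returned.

other, other, other, other, 36, 41, 13, 41, 3, 29, other, 36

order_id=10: channel='app' → outer ELSE → other
order_id=11: channel='app' → outer ELSE → other
order_id=12: channel='app' → outer ELSE → other
order_id=13: channel='app' → outer ELSE → other
order_id=14: channel='web' → inner[priority < 4] → 36
order_id=15: channel='web' → inner[priority < 3] → 41
order_id=16: channel='store' → inner[amount >= 78] → 13
order_id=17: channel='web' → inner[priority < 3] → 41
order_id=18: channel='store' → inner[amount >= 237] → 3
order_id=19: channel='store' → inner[amount >= 429] → 29
order_id=20: channel='app' → outer ELSE → other
order_id=21: channel='web' → inner[priority < 4] → 36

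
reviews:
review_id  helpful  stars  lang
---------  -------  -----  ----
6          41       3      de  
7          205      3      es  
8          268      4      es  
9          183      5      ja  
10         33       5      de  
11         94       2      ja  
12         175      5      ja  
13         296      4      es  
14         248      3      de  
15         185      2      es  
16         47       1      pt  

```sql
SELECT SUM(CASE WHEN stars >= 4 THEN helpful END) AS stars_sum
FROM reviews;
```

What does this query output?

955

review_id=6: ✗
review_id=7: ✗
review_id=8: ✓ → 268
review_id=9: ✓ → 183
review_id=10: ✓ → 33
review_id=11: ✗
review_id=12: ✓ → 175
review_id=13: ✓ → 296
review_id=14: ✗
review_id=15: ✗
review_id=16: ✗
stars_sum = 268 + 183 + 33 + 175 + 296 = 955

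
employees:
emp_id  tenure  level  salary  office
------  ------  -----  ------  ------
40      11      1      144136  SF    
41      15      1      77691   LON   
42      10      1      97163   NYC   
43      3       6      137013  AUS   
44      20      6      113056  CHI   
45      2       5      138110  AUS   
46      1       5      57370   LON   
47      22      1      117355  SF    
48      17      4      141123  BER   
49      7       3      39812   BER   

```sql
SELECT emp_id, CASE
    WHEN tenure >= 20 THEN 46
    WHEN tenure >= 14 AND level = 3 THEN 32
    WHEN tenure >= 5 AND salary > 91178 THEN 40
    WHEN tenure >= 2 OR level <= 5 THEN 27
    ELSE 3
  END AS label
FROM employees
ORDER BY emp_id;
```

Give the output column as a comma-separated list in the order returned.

emp_id=40: tenure >= 5 AND salary > 91178 → 40
emp_id=41: tenure >= 2 OR level <= 5 → 27
emp_id=42: tenure >= 5 AND salary > 91178 → 40
emp_id=43: tenure >= 2 OR level <= 5 → 27
emp_id=44: tenure >= 20 → 46
emp_id=45: tenure >= 2 OR level <= 5 → 27
emp_id=46: tenure >= 2 OR level <= 5 → 27
emp_id=47: tenure >= 20 → 46
emp_id=48: tenure >= 5 AND salary > 91178 → 40
emp_id=49: tenure >= 2 OR level <= 5 → 27

40, 27, 40, 27, 46, 27, 27, 46, 40, 27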